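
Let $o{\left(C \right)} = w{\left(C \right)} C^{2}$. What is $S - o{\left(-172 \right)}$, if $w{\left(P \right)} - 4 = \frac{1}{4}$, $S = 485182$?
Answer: $359450$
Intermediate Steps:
$w{\left(P \right)} = \frac{17}{4}$ ($w{\left(P \right)} = 4 + \frac{1}{4} = \frac{17}{4}$)
$o{\left(C \right)} = \frac{17 C^{2}}{4}$
$S - o{\left(-172 \right)} = 485182 - \frac{17 \left(-172\right)^{2}}{4} = 485182 - \frac{17}{4} \cdot 29584 = 485182 - 125732 = 359450$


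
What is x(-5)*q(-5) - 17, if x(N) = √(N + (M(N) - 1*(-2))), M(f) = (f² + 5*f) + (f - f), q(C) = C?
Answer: -17 - 5*I*√3 ≈ -17.0 - 8.6602*I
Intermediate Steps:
M(f) = f² + 5*f (M(f) = (f² + 5*f) + 0 = f² + 5*f)
x(N) = √(2 + N + N*(5 + N)) (x(N) = √(N + (N*(5 + N) - 1*(-2))) = √(N + (N*(5 + N) + 2)) = √(N + (2 + N*(5 + N))) = √(2 + N + N*(5 + N)))
x(-5)*q(-5) - 17 = √(2 - 5 - 5*(5 - 5))*(-5) - 17 = √(2 - 5 - 5*0)*(-5) - 17 = √(2 - 5 + 0)*(-5) - 17 = √(-3)*(-5) - 17 = (I*√3)*(-5) - 17 = -5*I*√3 - 17 = -17 - 5*I*√3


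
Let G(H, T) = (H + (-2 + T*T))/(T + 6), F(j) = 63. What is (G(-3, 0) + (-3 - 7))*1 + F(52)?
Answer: 313/6 ≈ 52.167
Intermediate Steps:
G(H, T) = (-2 + H + T²)/(6 + T) (G(H, T) = (H + (-2 + T²))/(6 + T) = (-2 + H + T²)/(6 + T))
(G(-3, 0) + (-3 - 7))*1 + F(52) = ((-2 - 3 + 0²)/(6 + 0) + (-3 - 7))*1 + 63 = ((-2 - 3 + 0)/6 - 10)*1 + 63 = ((⅙)*(-5) - 10)*1 + 63 = (-⅚ - 10)*1 + 63 = -65/6*1 + 63 = -65/6 + 63 = 313/6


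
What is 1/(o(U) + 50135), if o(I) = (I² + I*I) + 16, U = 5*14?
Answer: 1/59951 ≈ 1.6680e-5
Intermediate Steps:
U = 70
o(I) = 16 + 2*I² (o(I) = (I² + I²) + 16 = 2*I² + 16 = 16 + 2*I²)
1/(o(U) + 50135) = 1/((16 + 2*70²) + 50135) = 1/((16 + 2*4900) + 50135) = 1/((16 + 9800) + 50135) = 1/(9816 + 50135) = 1/59951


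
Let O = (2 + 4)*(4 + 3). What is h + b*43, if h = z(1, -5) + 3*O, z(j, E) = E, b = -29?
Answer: -1126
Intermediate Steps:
O = 42 (O = 6*7 = 42)
h = 121 (h = -5 + 3*42 = -5 + 126 = 121)
h + b*43 = 121 - 29*43 = 121 - 1247 = -1126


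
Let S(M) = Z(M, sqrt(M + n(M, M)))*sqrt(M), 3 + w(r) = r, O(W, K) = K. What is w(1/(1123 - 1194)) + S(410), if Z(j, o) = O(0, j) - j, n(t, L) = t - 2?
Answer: -214/71 ≈ -3.0141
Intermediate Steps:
n(t, L) = -2 + t
Z(j, o) = 0 (Z(j, o) = j - j = 0)
w(r) = -3 + r
S(M) = 0 (S(M) = 0*sqrt(M) = 0)
w(1/(1123 - 1194)) + S(410) = (-3 + 1/(1123 - 1194)) + 0 = (-3 + 1/(-71)) + 0 = (-3 - 1/71) + 0 = -214/71 + 0 = -214/71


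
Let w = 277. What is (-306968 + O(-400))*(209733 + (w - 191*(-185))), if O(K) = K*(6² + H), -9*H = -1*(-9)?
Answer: -78747893960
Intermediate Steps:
H = -1 (H = -(-1)*(-9)/9 = -⅑*9 = -1)
O(K) = 35*K (O(K) = K*(6² - 1) = K*(36 - 1) = K*35 = 35*K)
(-306968 + O(-400))*(209733 + (w - 191*(-185))) = (-306968 + 35*(-400))*(209733 + (277 - 191*(-185))) = (-306968 - 14000)*(209733 + (277 + 35335)) = -320968*(209733 + 35612) = -320968*245345 = -78747893960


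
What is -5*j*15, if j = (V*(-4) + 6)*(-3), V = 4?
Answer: -2250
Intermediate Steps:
j = 30 (j = (4*(-4) + 6)*(-3) = (-16 + 6)*(-3) = -10*(-3) = 30)
-5*j*15 = -5*30*15 = -150*15 = -2250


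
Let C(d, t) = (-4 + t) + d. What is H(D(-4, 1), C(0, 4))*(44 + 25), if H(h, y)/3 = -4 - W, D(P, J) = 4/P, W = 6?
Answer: -2070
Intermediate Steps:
C(d, t) = -4 + d + t
H(h, y) = -30 (H(h, y) = 3*(-4 - 1*6) = 3*(-4 - 6) = 3*(-10) = -30)
H(D(-4, 1), C(0, 4))*(44 + 25) = -30*(44 + 25) = -30*69 = -2070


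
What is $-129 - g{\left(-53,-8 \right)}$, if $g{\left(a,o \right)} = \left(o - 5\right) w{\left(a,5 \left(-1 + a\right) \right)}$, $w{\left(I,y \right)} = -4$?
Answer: $-181$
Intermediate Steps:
$g{\left(a,o \right)} = 20 - 4 o$ ($g{\left(a,o \right)} = \left(o - 5\right) \left(-4\right) = \left(-5 + o\right) \left(-4\right) = 20 - 4 o$)
$-129 - g{\left(-53,-8 \right)} = -129 - \left(20 - -32\right) = -129 - \left(20 + 32\right) = -129 - 52 = -181$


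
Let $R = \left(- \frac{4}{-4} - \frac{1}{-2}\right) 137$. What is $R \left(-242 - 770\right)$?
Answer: $-207966$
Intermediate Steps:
$R = \frac{411}{2}$ ($R = \left(\left(-4\right) \left(- \frac{1}{4}\right) - - \frac{1}{2}\right) 137 = \left(1 + \frac{1}{2}\right) 137 = \frac{3}{2} \cdot 137 = \frac{411}{2} \approx 205.5$)
$R \left(-242 - 770\right) = \frac{411 \left(-242 - 770\right)}{2} = \frac{411}{2} \left(-1012\right) = -207966$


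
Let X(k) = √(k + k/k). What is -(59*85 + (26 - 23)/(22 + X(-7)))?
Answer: (-5015*√6 + 110333*I)/(√6 - 22*I) ≈ -5015.1 + 0.014997*I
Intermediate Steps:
X(k) = √(1 + k) (X(k) = √(k + 1) = √(1 + k))
-(59*85 + (26 - 23)/(22 + X(-7))) = -(59*85 + (26 - 23)/(22 + √(1 - 7))) = -(5015 + 3/(22 + √(-6))) = -(5015 + 3/(22 + I*√6)) = -5015 - 3/(22 + I*√6)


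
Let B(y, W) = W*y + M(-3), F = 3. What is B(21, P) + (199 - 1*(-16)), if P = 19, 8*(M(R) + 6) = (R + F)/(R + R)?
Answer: 608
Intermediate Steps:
M(R) = -6 + (3 + R)/(16*R) (M(R) = -6 + ((R + 3)/(R + R))/8 = -6 + ((3 + R)/((2*R)))/8 = -6 + ((3 + R)*(1/(2*R)))/8 = -6 + ((3 + R)/(2*R))/8 = -6 + (3 + R)/(16*R))
B(y, W) = -6 + W*y (B(y, W) = W*y + (1/16)*(3 - 95*(-3))/(-3) = W*y + (1/16)*(-⅓)*(3 + 285) = W*y + (1/16)*(-⅓)*288 = W*y - 6 = -6 + W*y)
B(21, P) + (199 - 1*(-16)) = (-6 + 19*21) + (199 - 1*(-16)) = (-6 + 399) + (199 + 16) = 393 + 215 = 608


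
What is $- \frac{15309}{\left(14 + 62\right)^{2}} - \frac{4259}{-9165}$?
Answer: $- \frac{115707001}{52937040} \approx -2.1857$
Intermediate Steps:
$- \frac{15309}{\left(14 + 62\right)^{2}} - \frac{4259}{-9165} = - \frac{15309}{76^{2}} - - \frac{4259}{9165} = - \frac{15309}{5776} + \frac{4259}{9165} = - \frac{115707001}{52937040}$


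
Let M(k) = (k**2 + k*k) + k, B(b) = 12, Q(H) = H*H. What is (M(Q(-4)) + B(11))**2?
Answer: 291600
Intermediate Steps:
Q(H) = H**2
M(k) = k + 2*k**2 (M(k) = (k**2 + k**2) + k = 2*k**2 + k = k + 2*k**2)
(M(Q(-4)) + B(11))**2 = ((-4)**2*(1 + 2*(-4)**2) + 12)**2 = (16*(1 + 2*16) + 12)**2 = (16*(1 + 32) + 12)**2 = (16*33 + 12)**2 = (528 + 12)**2 = 540**2 = 291600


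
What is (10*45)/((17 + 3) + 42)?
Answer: 225/31 ≈ 7.2581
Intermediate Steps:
(10*45)/((17 + 3) + 42) = 450/(20 + 42) = 450/62 = 450*(1/62) = 225/31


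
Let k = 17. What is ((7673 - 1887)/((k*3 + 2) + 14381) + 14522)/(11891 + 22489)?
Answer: 104808167/248120460 ≈ 0.42241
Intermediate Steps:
((7673 - 1887)/((k*3 + 2) + 14381) + 14522)/(11891 + 22489) = ((7673 - 1887)/((17*3 + 2) + 14381) + 14522)/(11891 + 22489) = (5786/((51 + 2) + 14381) + 14522)/34380 = (5786/(53 + 14381) + 14522)*(1/34380) = (5786/14434 + 14522)*(1/34380) = (5786*(1/14434) + 14522)*(1/34380) = (2893/7217 + 14522)*(1/34380) = (104808167/7217)*(1/34380) = 104808167/248120460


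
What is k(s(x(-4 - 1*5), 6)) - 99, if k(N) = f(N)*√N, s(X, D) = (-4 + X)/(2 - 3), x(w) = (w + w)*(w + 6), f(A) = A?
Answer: -99 - 250*I*√2 ≈ -99.0 - 353.55*I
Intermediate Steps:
x(w) = 2*w*(6 + w) (x(w) = (2*w)*(6 + w) = 2*w*(6 + w))
s(X, D) = 4 - X (s(X, D) = (-4 + X)/(-1) = (-4 + X)*(-1) = 4 - X)
k(N) = N^(3/2) (k(N) = N*√N = N^(3/2))
k(s(x(-4 - 1*5), 6)) - 99 = (4 - 2*(-4 - 1*5)*(6 + (-4 - 1*5)))^(3/2) - 99 = (4 - 2*(-4 - 5)*(6 + (-4 - 5)))^(3/2) - 99 = (4 - 2*(-9)*(6 - 9))^(3/2) - 99 = (4 - 2*(-9)*(-3))^(3/2) - 99 = (4 - 1*54)^(3/2) - 99 = (4 - 54)^(3/2) - 99 = (-50)^(3/2) - 99 = -250*I*√2 - 99 = -99 - 250*I*√2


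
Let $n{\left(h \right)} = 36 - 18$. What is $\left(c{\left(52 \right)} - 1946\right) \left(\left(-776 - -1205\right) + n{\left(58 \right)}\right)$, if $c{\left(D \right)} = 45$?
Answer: $-849747$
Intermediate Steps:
$n{\left(h \right)} = 18$ ($n{\left(h \right)} = 36 - 18 = 18$)
$\left(c{\left(52 \right)} - 1946\right) \left(\left(-776 - -1205\right) + n{\left(58 \right)}\right) = \left(45 - 1946\right) \left(\left(-776 - -1205\right) + 18\right) = - 1901 \left(\left(-776 + 1205\right) + 18\right) = - 1901 \left(429 + 18\right) = \left(-1901\right) 447 = -849747$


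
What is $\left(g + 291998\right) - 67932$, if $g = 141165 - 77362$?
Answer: $287869$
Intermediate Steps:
$g = 63803$ ($g = 141165 - 77362 = 63803$)
$\left(g + 291998\right) - 67932 = \left(63803 + 291998\right) - 67932 = 355801 - 67932 = 287869$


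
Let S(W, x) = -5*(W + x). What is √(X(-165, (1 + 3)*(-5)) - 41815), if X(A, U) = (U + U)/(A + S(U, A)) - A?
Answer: I*√15035669/19 ≈ 204.08*I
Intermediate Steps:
S(W, x) = -5*W - 5*x
X(A, U) = -A + 2*U/(-5*U - 4*A) (X(A, U) = (U + U)/(A + (-5*U - 5*A)) - A = (2*U)/(A + (-5*A - 5*U)) - A = (2*U)/(-5*U - 4*A) - A = 2*U/(-5*U - 4*A) - A = -A + 2*U/(-5*U - 4*A))
√(X(-165, (1 + 3)*(-5)) - 41815) = √(((-165)² - 2*(1 + 3)*(-5) - 5*(-165)*(-165 + (1 + 3)*(-5)))/(4*(-165) + 5*((1 + 3)*(-5))) - 41815) = √((27225 - 8*(-5) - 5*(-165)*(-165 + 4*(-5)))/(-660 + 5*(4*(-5))) - 41815) = √((27225 - 2*(-20) - 5*(-165)*(-165 - 20))/(-660 + 5*(-20)) - 41815) = √((27225 + 40 - 5*(-165)*(-185))/(-660 - 100) - 41815) = √((27225 + 40 - 152625)/(-760) - 41815) = √(-1/760*(-125360) - 41815) = √(3134/19 - 41815) = √(-791351/19) = I*√15035669/19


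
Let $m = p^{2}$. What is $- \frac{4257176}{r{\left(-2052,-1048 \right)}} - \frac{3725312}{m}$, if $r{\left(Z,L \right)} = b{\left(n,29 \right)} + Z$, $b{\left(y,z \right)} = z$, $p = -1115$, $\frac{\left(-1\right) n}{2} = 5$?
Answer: $\frac{755013046632}{359292025} \approx 2101.4$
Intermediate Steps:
$n = -10$ ($n = \left(-2\right) 5 = -10$)
$r{\left(Z,L \right)} = 29 + Z$
$m = 1243225$ ($m = \left(-1115\right)^{2} = 1243225$)
$- \frac{4257176}{r{\left(-2052,-1048 \right)}} - \frac{3725312}{m} = - \frac{4257176}{29 - 2052} - \frac{3725312}{1243225} = - \frac{4257176}{-2023} - \frac{3725312}{1243225} = \left(-4257176\right) \left(- \frac{1}{2023}\right) - \frac{3725312}{1243225} = \frac{608168}{289} - \frac{3725312}{1243225} = \frac{755013046632}{359292025}$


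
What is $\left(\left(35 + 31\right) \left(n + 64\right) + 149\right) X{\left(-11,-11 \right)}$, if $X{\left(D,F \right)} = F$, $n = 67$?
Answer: $-96745$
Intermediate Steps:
$\left(\left(35 + 31\right) \left(n + 64\right) + 149\right) X{\left(-11,-11 \right)} = \left(\left(35 + 31\right) \left(67 + 64\right) + 149\right) \left(-11\right) = \left(66 \cdot 131 + 149\right) \left(-11\right) = \left(8646 + 149\right) \left(-11\right) = 8795 \left(-11\right) = -96745$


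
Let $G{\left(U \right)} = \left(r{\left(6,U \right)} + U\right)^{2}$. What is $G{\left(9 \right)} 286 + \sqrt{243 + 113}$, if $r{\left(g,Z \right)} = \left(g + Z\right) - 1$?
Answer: $151294 + 2 \sqrt{89} \approx 1.5131 \cdot 10^{5}$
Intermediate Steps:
$r{\left(g,Z \right)} = -1 + Z + g$ ($r{\left(g,Z \right)} = \left(Z + g\right) - 1 = -1 + Z + g$)
$G{\left(U \right)} = \left(5 + 2 U\right)^{2}$ ($G{\left(U \right)} = \left(\left(-1 + U + 6\right) + U\right)^{2} = \left(\left(5 + U\right) + U\right)^{2} = \left(5 + 2 U\right)^{2}$)
$G{\left(9 \right)} 286 + \sqrt{243 + 113} = \left(5 + 2 \cdot 9\right)^{2} \cdot 286 + \sqrt{243 + 113} = \left(5 + 18\right)^{2} \cdot 286 + \sqrt{356} = 23^{2} \cdot 286 + 2 \sqrt{89} = 529 \cdot 286 + 2 \sqrt{89} = 151294 + 2 \sqrt{89}$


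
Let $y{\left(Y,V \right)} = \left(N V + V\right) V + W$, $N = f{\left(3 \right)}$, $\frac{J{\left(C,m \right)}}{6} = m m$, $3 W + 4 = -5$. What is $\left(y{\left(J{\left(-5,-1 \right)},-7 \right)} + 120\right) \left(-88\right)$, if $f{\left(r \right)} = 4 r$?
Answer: $-66352$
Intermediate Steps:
$W = -3$ ($W = - \frac{4}{3} + \frac{1}{3} \left(-5\right) = - \frac{4}{3} - \frac{5}{3} = -3$)
$J{\left(C,m \right)} = 6 m^{2}$ ($J{\left(C,m \right)} = 6 m m = 6 m^{2}$)
$N = 12$ ($N = 4 \cdot 3 = 12$)
$y{\left(Y,V \right)} = -3 + 13 V^{2}$ ($y{\left(Y,V \right)} = \left(12 V + V\right) V - 3 = 13 V V - 3 = 13 V^{2} - 3 = -3 + 13 V^{2}$)
$\left(y{\left(J{\left(-5,-1 \right)},-7 \right)} + 120\right) \left(-88\right) = \left(\left(-3 + 13 \left(-7\right)^{2}\right) + 120\right) \left(-88\right) = \left(\left(-3 + 13 \cdot 49\right) + 120\right) \left(-88\right) = \left(\left(-3 + 637\right) + 120\right) \left(-88\right) = \left(634 + 120\right) \left(-88\right) = 754 \left(-88\right) = -66352$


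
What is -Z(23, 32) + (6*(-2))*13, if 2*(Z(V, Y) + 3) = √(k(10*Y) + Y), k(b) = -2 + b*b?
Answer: -153 - √102430/2 ≈ -313.02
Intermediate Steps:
k(b) = -2 + b²
Z(V, Y) = -3 + √(-2 + Y + 100*Y²)/2 (Z(V, Y) = -3 + √((-2 + (10*Y)²) + Y)/2 = -3 + √((-2 + 100*Y²) + Y)/2 = -3 + √(-2 + Y + 100*Y²)/2)
-Z(23, 32) + (6*(-2))*13 = -(-3 + √(-2 + 32 + 100*32²)/2) + (6*(-2))*13 = -(-3 + √(-2 + 32 + 100*1024)/2) - 12*13 = -(-3 + √(-2 + 32 + 102400)/2) - 156 = -(-3 + √102430/2) - 156 = (3 - √102430/2) - 156 = -153 - √102430/2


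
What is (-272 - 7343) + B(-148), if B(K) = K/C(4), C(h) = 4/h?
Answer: -7763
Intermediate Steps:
B(K) = K (B(K) = K/((4/4)) = K/((4*(¼))) = K/1 = K*1 = K)
(-272 - 7343) + B(-148) = (-272 - 7343) - 148 = -7615 - 148 = -7763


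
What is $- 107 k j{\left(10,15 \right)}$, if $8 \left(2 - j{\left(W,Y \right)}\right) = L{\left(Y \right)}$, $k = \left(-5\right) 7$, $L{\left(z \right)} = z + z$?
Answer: $- \frac{26215}{4} \approx -6553.8$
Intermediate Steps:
$L{\left(z \right)} = 2 z$
$k = -35$
$j{\left(W,Y \right)} = 2 - \frac{Y}{4}$ ($j{\left(W,Y \right)} = 2 - \frac{2 Y}{8} = 2 - \frac{Y}{4}$)
$- 107 k j{\left(10,15 \right)} = \left(-107\right) \left(-35\right) \left(2 - \frac{15}{4}\right) = 3745 \left(2 - \frac{15}{4}\right) = 3745 \left(- \frac{7}{4}\right) = - \frac{26215}{4}$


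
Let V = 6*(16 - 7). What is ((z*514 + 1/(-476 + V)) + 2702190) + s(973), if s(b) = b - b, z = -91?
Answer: 1120585551/422 ≈ 2.6554e+6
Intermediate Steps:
V = 54 (V = 6*9 = 54)
s(b) = 0
((z*514 + 1/(-476 + V)) + 2702190) + s(973) = ((-91*514 + 1/(-476 + 54)) + 2702190) + 0 = ((-46774 + 1/(-422)) + 2702190) + 0 = ((-46774 - 1/422) + 2702190) + 0 = (-19738629/422 + 2702190) + 0 = 1120585551/422 + 0 = 1120585551/422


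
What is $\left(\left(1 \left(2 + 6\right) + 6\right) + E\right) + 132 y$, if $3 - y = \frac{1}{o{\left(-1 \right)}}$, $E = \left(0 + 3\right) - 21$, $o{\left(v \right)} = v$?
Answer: $524$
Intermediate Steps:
$E = -18$ ($E = 3 - 21 = -18$)
$y = 4$ ($y = 3 - \frac{1}{-1} = 3 - -1 = 3 + 1 = 4$)
$\left(\left(1 \left(2 + 6\right) + 6\right) + E\right) + 132 y = \left(\left(1 \left(2 + 6\right) + 6\right) - 18\right) + 132 \cdot 4 = \left(\left(1 \cdot 8 + 6\right) - 18\right) + 528 = \left(\left(8 + 6\right) - 18\right) + 528 = \left(14 - 18\right) + 528 = -4 + 528 = 524$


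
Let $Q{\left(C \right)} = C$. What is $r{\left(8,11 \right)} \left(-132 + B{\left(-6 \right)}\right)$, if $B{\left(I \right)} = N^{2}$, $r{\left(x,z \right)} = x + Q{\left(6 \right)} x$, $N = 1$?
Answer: $-7336$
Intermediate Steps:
$r{\left(x,z \right)} = 7 x$ ($r{\left(x,z \right)} = x + 6 x = 7 x$)
$B{\left(I \right)} = 1$ ($B{\left(I \right)} = 1^{2} = 1$)
$r{\left(8,11 \right)} \left(-132 + B{\left(-6 \right)}\right) = 7 \cdot 8 \left(-132 + 1\right) = 56 \left(-131\right) = -7336$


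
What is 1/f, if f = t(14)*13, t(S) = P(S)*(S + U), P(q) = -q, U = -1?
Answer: -1/2366 ≈ -0.00042265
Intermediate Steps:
t(S) = -S*(-1 + S) (t(S) = (-S)*(S - 1) = (-S)*(-1 + S) = -S*(-1 + S))
f = -2366 (f = (14*(1 - 1*14))*13 = (14*(1 - 14))*13 = (14*(-13))*13 = -182*13 = -2366)
1/f = 1/(-2366) = -1/2366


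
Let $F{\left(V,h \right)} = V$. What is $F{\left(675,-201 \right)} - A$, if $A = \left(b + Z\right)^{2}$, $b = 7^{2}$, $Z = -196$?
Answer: $-20934$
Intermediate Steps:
$b = 49$
$A = 21609$ ($A = \left(49 - 196\right)^{2} = \left(-147\right)^{2} = 21609$)
$F{\left(675,-201 \right)} - A = 675 - 21609 = -20934$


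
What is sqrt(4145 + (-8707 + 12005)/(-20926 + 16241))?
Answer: sqrt(90964086495)/4685 ≈ 64.376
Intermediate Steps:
sqrt(4145 + (-8707 + 12005)/(-20926 + 16241)) = sqrt(4145 + 3298/(-4685)) = sqrt(4145 + 3298*(-1/4685)) = sqrt(4145 - 3298/4685) = sqrt(19416027/4685) = sqrt(90964086495)/4685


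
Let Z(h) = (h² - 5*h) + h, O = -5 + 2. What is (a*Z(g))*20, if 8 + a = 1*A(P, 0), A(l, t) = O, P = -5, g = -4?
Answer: -7040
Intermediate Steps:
O = -3
A(l, t) = -3
Z(h) = h² - 4*h
a = -11 (a = -8 + 1*(-3) = -8 - 3 = -11)
(a*Z(g))*20 = -(-44)*(-4 - 4)*20 = -(-44)*(-8)*20 = -11*32*20 = -352*20 = -7040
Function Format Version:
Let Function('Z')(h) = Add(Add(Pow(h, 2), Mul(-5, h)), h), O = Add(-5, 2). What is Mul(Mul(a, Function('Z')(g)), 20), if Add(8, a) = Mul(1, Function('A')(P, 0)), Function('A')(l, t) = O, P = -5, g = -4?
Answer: -7040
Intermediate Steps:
O = -3
Function('A')(l, t) = -3
Function('Z')(h) = Add(Pow(h, 2), Mul(-4, h))
a = -11 (a = Add(-8, Mul(1, -3)) = Add(-8, -3) = -11)
Mul(Mul(a, Function('Z')(g)), 20) = Mul(Mul(-11, Mul(-4, Add(-4, -4))), 20) = Mul(Mul(-11, Mul(-4, -8)), 20) = Mul(Mul(-11, 32), 20) = Mul(-352, 20) = -7040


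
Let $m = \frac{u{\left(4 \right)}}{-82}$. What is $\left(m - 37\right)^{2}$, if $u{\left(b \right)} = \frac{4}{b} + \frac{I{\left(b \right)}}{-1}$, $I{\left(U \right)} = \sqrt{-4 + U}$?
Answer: $\frac{9211225}{6724} \approx 1369.9$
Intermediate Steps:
$u{\left(b \right)} = - \sqrt{-4 + b} + \frac{4}{b}$ ($u{\left(b \right)} = \frac{4}{b} + \frac{\sqrt{-4 + b}}{-1} = \frac{4}{b} + \sqrt{-4 + b} \left(-1\right) = \frac{4}{b} - \sqrt{-4 + b} = - \sqrt{-4 + b} + \frac{4}{b}$)
$m = - \frac{1}{82}$ ($m = \frac{- \sqrt{-4 + 4} + \frac{4}{4}}{-82} = \left(- \sqrt{0} + 4 \cdot \frac{1}{4}\right) \left(- \frac{1}{82}\right) = \left(\left(-1\right) 0 + 1\right) \left(- \frac{1}{82}\right) = \left(0 + 1\right) \left(- \frac{1}{82}\right) = 1 \left(- \frac{1}{82}\right) = - \frac{1}{82} \approx -0.012195$)
$\left(m - 37\right)^{2} = \left(- \frac{1}{82} - 37\right)^{2} = \left(- \frac{3035}{82}\right)^{2} = \frac{9211225}{6724}$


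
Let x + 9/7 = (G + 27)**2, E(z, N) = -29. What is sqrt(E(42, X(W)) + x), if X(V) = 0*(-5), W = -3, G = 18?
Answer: sqrt(97741)/7 ≈ 44.662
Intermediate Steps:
X(V) = 0
x = 14166/7 (x = -9/7 + (18 + 27)**2 = -9/7 + 45**2 = -9/7 + 2025 = 14166/7 ≈ 2023.7)
sqrt(E(42, X(W)) + x) = sqrt(-29 + 14166/7) = sqrt(13963/7) = sqrt(97741)/7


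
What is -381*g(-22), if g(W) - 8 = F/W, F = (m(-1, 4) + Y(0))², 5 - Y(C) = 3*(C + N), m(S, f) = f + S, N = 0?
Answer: -21336/11 ≈ -1939.6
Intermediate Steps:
m(S, f) = S + f
Y(C) = 5 - 3*C (Y(C) = 5 - 3*(C + 0) = 5 - 3*C)
F = 64 (F = ((-1 + 4) + (5 - 3*0))² = (3 + (5 + 0))² = (3 + 5)² = 8² = 64)
g(W) = 8 + 64/W
-381*g(-22) = -381*(8 + 64/(-22)) = -381*(8 + 64*(-1/22)) = -381*(8 - 32/11) = -381*56/11 = -21336/11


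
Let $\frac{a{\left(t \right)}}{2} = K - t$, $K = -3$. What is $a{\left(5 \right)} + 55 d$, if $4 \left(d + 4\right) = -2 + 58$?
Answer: $534$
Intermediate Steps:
$d = 10$ ($d = -4 + \frac{-2 + 58}{4} = -4 + \frac{1}{4} \cdot 56 = -4 + 14 = 10$)
$a{\left(t \right)} = -6 - 2 t$ ($a{\left(t \right)} = 2 \left(-3 - t\right) = -6 - 2 t$)
$a{\left(5 \right)} + 55 d = \left(-6 - 10\right) + 55 \cdot 10 = \left(-6 - 10\right) + 550 = -16 + 550 = 534$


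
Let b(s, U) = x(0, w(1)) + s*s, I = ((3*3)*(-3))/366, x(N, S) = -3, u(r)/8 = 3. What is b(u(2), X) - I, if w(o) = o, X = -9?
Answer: 69915/122 ≈ 573.07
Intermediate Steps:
u(r) = 24 (u(r) = 8*3 = 24)
I = -9/122 (I = (9*(-3))*(1/366) = -27*1/366 = -9/122 ≈ -0.073771)
b(s, U) = -3 + s**2 (b(s, U) = -3 + s*s = -3 + s**2)
b(u(2), X) - I = (-3 + 24**2) - 1*(-9/122) = (-3 + 576) + 9/122 = 573 + 9/122 = 69915/122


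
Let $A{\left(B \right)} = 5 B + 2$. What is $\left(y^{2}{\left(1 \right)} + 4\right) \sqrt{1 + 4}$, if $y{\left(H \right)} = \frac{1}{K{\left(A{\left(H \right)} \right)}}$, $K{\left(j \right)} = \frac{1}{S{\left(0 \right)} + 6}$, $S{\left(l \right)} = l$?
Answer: $40 \sqrt{5} \approx 89.443$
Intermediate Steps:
$A{\left(B \right)} = 2 + 5 B$
$K{\left(j \right)} = \frac{1}{6}$ ($K{\left(j \right)} = \frac{1}{0 + 6} = \frac{1}{6}$)
$y{\left(H \right)} = 6$ ($y{\left(H \right)} = \frac{1}{\frac{1}{6}} = 6$)
$\left(y^{2}{\left(1 \right)} + 4\right) \sqrt{1 + 4} = \left(6^{2} + 4\right) \sqrt{1 + 4} = \left(36 + 4\right) \sqrt{5} = 40 \sqrt{5}$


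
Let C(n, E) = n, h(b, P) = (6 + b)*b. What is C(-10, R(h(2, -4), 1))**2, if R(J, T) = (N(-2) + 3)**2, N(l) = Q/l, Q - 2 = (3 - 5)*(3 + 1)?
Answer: 100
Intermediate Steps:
Q = -6 (Q = 2 + (3 - 5)*(3 + 1) = 2 - 2*4 = 2 - 8 = -6)
N(l) = -6/l
h(b, P) = b*(6 + b)
R(J, T) = 36 (R(J, T) = (-6/(-2) + 3)**2 = (-6*(-1/2) + 3)**2 = (3 + 3)**2 = 6**2 = 36)
C(-10, R(h(2, -4), 1))**2 = (-10)**2 = 100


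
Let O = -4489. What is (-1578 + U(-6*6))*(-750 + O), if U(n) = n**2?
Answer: 1477398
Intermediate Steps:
(-1578 + U(-6*6))*(-750 + O) = (-1578 + (-6*6)**2)*(-750 - 4489) = (-1578 + (-36)**2)*(-5239) = (-1578 + 1296)*(-5239) = -282*(-5239) = 1477398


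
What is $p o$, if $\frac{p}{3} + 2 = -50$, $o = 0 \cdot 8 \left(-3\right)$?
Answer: $0$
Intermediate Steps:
$o = 0$ ($o = 0 \left(-3\right) = 0$)
$p = -156$ ($p = -6 + 3 \left(-50\right) = -6 - 150 = -156$)
$p o = \left(-156\right) 0 = 0$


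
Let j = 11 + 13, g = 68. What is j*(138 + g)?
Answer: 4944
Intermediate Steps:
j = 24
j*(138 + g) = 24*(138 + 68) = 24*206 = 4944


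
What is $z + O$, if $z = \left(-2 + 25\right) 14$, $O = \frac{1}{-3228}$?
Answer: $\frac{1039415}{3228} \approx 322.0$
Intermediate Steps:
$O = - \frac{1}{3228} \approx -0.00030979$
$z = 322$ ($z = 23 \cdot 14 = 322$)
$z + O = 322 - \frac{1}{3228} = \frac{1039415}{3228}$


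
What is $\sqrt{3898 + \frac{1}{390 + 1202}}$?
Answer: $\frac{3 \sqrt{274426174}}{796} \approx 62.434$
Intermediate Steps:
$\sqrt{3898 + \frac{1}{390 + 1202}} = \sqrt{3898 + \frac{1}{1592}} = \sqrt{\frac{6205617}{1592}} = \frac{3 \sqrt{274426174}}{796}$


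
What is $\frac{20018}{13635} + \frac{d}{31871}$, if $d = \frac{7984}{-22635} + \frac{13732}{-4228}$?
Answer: $\frac{339176634827909}{231043526623035} \approx 1.468$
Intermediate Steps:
$d = - \frac{86145043}{23925195}$ ($d = 7984 \left(- \frac{1}{22635}\right) + 13732 \left(- \frac{1}{4228}\right) = - \frac{7984}{22635} - \frac{3433}{1057} = - \frac{86145043}{23925195} \approx -3.6006$)
$\frac{20018}{13635} + \frac{d}{31871} = \frac{20018}{13635} - \frac{86145043}{23925195 \cdot 31871} = 20018 \cdot \frac{1}{13635} - \frac{86145043}{762519889845} = \frac{20018}{13635} - \frac{86145043}{762519889845} = \frac{339176634827909}{231043526623035}$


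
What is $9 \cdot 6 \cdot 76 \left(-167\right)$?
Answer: $-685368$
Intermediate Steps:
$9 \cdot 6 \cdot 76 \left(-167\right) = 54 \cdot 76 \left(-167\right) = 4104 \left(-167\right) = -685368$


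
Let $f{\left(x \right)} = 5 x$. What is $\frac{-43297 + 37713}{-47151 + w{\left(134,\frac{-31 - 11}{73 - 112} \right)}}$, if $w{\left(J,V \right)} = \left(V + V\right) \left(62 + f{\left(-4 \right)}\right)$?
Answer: $\frac{72592}{611787} \approx 0.11866$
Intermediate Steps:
$w{\left(J,V \right)} = 84 V$ ($w{\left(J,V \right)} = \left(V + V\right) \left(62 + 5 \left(-4\right)\right) = 2 V \left(62 - 20\right) = 2 V 42 = 84 V$)
$\frac{-43297 + 37713}{-47151 + w{\left(134,\frac{-31 - 11}{73 - 112} \right)}} = \frac{-43297 + 37713}{-47151 + 84 \frac{-31 - 11}{73 - 112}} = - \frac{5584}{-47151 + 84 \left(- \frac{42}{-39}\right)} = - \frac{5584}{-47151 + 84 \left(\left(-42\right) \left(- \frac{1}{39}\right)\right)} = - \frac{5584}{-47151 + 84 \cdot \frac{14}{13}} = - \frac{5584}{-47151 + \frac{1176}{13}} = - \frac{5584}{- \frac{611787}{13}} = \left(-5584\right) \left(- \frac{13}{611787}\right) = \frac{72592}{611787}$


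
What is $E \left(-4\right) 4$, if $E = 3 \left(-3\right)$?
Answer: $144$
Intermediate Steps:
$E = -9$
$E \left(-4\right) 4 = \left(-9\right) \left(-4\right) 4 = 36 \cdot 4 = 144$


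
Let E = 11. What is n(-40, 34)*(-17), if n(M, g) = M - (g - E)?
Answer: 1071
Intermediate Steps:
n(M, g) = 11 + M - g (n(M, g) = M - (g - 1*11) = M - (g - 11) = M - (-11 + g) = M + (11 - g) = 11 + M - g)
n(-40, 34)*(-17) = (11 - 40 - 1*34)*(-17) = (11 - 40 - 34)*(-17) = -63*(-17) = 1071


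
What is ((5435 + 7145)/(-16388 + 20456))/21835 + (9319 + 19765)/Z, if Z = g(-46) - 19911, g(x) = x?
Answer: -129156442123/88633806723 ≈ -1.4572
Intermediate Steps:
Z = -19957 (Z = -46 - 19911 = -19957)
((5435 + 7145)/(-16388 + 20456))/21835 + (9319 + 19765)/Z = ((5435 + 7145)/(-16388 + 20456))/21835 + (9319 + 19765)/(-19957) = (12580/4068)*(1/21835) + 29084*(-1/19957) = (12580*(1/4068))*(1/21835) - 29084/19957 = (3145/1017)*(1/21835) - 29084/19957 = 629/4441239 - 29084/19957 = -129156442123/88633806723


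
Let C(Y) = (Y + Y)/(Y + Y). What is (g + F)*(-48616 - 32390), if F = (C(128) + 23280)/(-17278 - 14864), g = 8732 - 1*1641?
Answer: -3076819049141/5357 ≈ -5.7435e+8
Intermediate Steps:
C(Y) = 1 (C(Y) = (2*Y)/((2*Y)) = (2*Y)*(1/(2*Y)) = 1)
g = 7091 (g = 8732 - 1641 = 7091)
F = -23281/32142 (F = (1 + 23280)/(-17278 - 14864) = 23281/(-32142) = 23281*(-1/32142) = -23281/32142 ≈ -0.72432)
(g + F)*(-48616 - 32390) = (7091 - 23281/32142)*(-48616 - 32390) = (227895641/32142)*(-81006) = -3076819049141/5357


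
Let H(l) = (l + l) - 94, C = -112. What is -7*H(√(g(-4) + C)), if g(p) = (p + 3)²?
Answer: 658 - 14*I*√111 ≈ 658.0 - 147.5*I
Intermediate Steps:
g(p) = (3 + p)²
H(l) = -94 + 2*l (H(l) = 2*l - 94 = -94 + 2*l)
-7*H(√(g(-4) + C)) = -7*(-94 + 2*√((3 - 4)² - 112)) = -7*(-94 + 2*√((-1)² - 112)) = -7*(-94 + 2*√(1 - 112)) = -7*(-94 + 2*√(-111)) = -7*(-94 + 2*(I*√111)) = -7*(-94 + 2*I*√111) = 658 - 14*I*√111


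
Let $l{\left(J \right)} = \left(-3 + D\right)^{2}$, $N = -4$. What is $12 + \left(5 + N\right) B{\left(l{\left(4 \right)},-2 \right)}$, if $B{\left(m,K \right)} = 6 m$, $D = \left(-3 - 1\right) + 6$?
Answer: $18$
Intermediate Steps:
$D = 2$ ($D = -4 + 6 = 2$)
$l{\left(J \right)} = 1$ ($l{\left(J \right)} = \left(-3 + 2\right)^{2} = \left(-1\right)^{2} = 1$)
$12 + \left(5 + N\right) B{\left(l{\left(4 \right)},-2 \right)} = 12 + \left(5 - 4\right) 6 \cdot 1 = 12 + 1 \cdot 6 = 12 + 6 = 18$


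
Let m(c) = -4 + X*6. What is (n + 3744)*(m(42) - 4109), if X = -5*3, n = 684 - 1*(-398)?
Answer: -20283678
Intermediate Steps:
n = 1082 (n = 684 + 398 = 1082)
X = -15
m(c) = -94 (m(c) = -4 - 15*6 = -4 - 90 = -94)
(n + 3744)*(m(42) - 4109) = (1082 + 3744)*(-94 - 4109) = 4826*(-4203) = -20283678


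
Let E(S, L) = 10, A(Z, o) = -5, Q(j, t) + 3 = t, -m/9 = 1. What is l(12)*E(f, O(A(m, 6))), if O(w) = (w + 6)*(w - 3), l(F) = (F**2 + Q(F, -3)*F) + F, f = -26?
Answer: 840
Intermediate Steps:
m = -9 (m = -9*1 = -9)
Q(j, t) = -3 + t
l(F) = F**2 - 5*F (l(F) = (F**2 + (-3 - 3)*F) + F = (F**2 - 6*F) + F = F**2 - 5*F)
O(w) = (-3 + w)*(6 + w) (O(w) = (6 + w)*(-3 + w) = (-3 + w)*(6 + w))
l(12)*E(f, O(A(m, 6))) = (12*(-5 + 12))*10 = (12*7)*10 = 84*10 = 840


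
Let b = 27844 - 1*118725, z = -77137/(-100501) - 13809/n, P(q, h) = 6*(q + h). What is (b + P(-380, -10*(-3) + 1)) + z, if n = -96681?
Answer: -301128732967623/3238845727 ≈ -92974.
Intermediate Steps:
P(q, h) = 6*h + 6*q (P(q, h) = 6*(h + q) = 6*h + 6*q)
z = 2948500202/3238845727 (z = -77137/(-100501) - 13809/(-96681) = -77137*(-1/100501) - 13809*(-1/96681) = 77137/100501 + 4603/32227 = 2948500202/3238845727 ≈ 0.91036)
b = -90881 (b = 27844 - 118725 = -90881)
(b + P(-380, -10*(-3) + 1)) + z = (-90881 + (6*(-10*(-3) + 1) + 6*(-380))) + 2948500202/3238845727 = (-90881 + (6*(30 + 1) - 2280)) + 2948500202/3238845727 = (-90881 + (6*31 - 2280)) + 2948500202/3238845727 = (-90881 + (186 - 2280)) + 2948500202/3238845727 = (-90881 - 2094) + 2948500202/3238845727 = -92975 + 2948500202/3238845727 = -301128732967623/3238845727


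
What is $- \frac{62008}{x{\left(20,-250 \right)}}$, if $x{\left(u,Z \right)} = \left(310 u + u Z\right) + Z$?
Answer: $- \frac{31004}{475} \approx -65.272$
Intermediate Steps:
$x{\left(u,Z \right)} = Z + 310 u + Z u$ ($x{\left(u,Z \right)} = \left(310 u + Z u\right) + Z = Z + 310 u + Z u$)
$- \frac{62008}{x{\left(20,-250 \right)}} = - \frac{62008}{-250 + 310 \cdot 20 - 5000} = - \frac{62008}{-250 + 6200 - 5000} = - \frac{62008}{950} = \left(-62008\right) \frac{1}{950} = - \frac{31004}{475}$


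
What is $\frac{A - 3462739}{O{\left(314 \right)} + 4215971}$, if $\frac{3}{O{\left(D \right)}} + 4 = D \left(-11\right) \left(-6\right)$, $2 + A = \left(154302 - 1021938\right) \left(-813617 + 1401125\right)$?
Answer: $- \frac{10561948595336880}{87354919123} \approx -1.2091 \cdot 10^{5}$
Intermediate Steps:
$A = -509743091090$ ($A = -2 + \left(154302 - 1021938\right) \left(-813617 + 1401125\right) = -2 - 509743091088 = -509743091090$)
$O{\left(D \right)} = \frac{3}{-4 + 66 D}$ ($O{\left(D \right)} = \frac{3}{-4 + D \left(-11\right) \left(-6\right)} = \frac{3}{-4 + - 11 D \left(-6\right)} = \frac{3}{-4 + 66 D}$)
$\frac{A - 3462739}{O{\left(314 \right)} + 4215971} = \frac{-509743091090 - 3462739}{\frac{3}{2 \left(-2 + 33 \cdot 314\right)} + 4215971} = - \frac{509746553829}{\frac{3}{2 \left(-2 + 10362\right)} + 4215971} = - \frac{509746553829}{\frac{3}{2 \cdot 10360} + 4215971} = - \frac{509746553829}{\frac{3}{2} \cdot \frac{1}{10360} + 4215971} = - \frac{509746553829}{\frac{3}{20720} + 4215971} = - \frac{509746553829}{\frac{87354919123}{20720}} = \left(-509746553829\right) \frac{20720}{87354919123} = - \frac{10561948595336880}{87354919123}$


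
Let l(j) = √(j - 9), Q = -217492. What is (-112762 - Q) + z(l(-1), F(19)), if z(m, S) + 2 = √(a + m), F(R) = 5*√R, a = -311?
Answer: 104728 + √(-311 + I*√10) ≈ 1.0473e+5 + 17.635*I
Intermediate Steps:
l(j) = √(-9 + j)
z(m, S) = -2 + √(-311 + m)
(-112762 - Q) + z(l(-1), F(19)) = (-112762 - 1*(-217492)) + (-2 + √(-311 + √(-9 - 1))) = (-112762 + 217492) + (-2 + √(-311 + √(-10))) = 104730 + (-2 + √(-311 + I*√10)) = 104728 + √(-311 + I*√10)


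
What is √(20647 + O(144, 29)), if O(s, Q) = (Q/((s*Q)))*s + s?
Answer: 2*√5198 ≈ 144.19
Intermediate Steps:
O(s, Q) = 1 + s (O(s, Q) = (Q/((Q*s)))*s + s = (Q*(1/(Q*s)))*s + s = s/s + s = 1 + s)
√(20647 + O(144, 29)) = √(20647 + (1 + 144)) = √(20647 + 145) = √20792 = 2*√5198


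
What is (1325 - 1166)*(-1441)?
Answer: -229119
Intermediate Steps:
(1325 - 1166)*(-1441) = 159*(-1441) = -229119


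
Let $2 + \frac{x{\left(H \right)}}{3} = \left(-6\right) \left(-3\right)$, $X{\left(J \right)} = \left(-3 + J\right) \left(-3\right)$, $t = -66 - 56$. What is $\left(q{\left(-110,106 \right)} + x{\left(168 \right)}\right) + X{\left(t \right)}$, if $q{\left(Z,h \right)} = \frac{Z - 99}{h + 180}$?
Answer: $\frac{10979}{26} \approx 422.27$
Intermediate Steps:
$t = -122$ ($t = -66 - 56 = -122$)
$q{\left(Z,h \right)} = \frac{-99 + Z}{180 + h}$
$X{\left(J \right)} = 9 - 3 J$
$x{\left(H \right)} = 48$ ($x{\left(H \right)} = -6 + 3 \left(\left(-6\right) \left(-3\right)\right) = -6 + 3 \cdot 18 = -6 + 54 = 48$)
$\left(q{\left(-110,106 \right)} + x{\left(168 \right)}\right) + X{\left(t \right)} = \left(\frac{-99 - 110}{180 + 106} + 48\right) + \left(9 - -366\right) = \left(\frac{1}{286} \left(-209\right) + 48\right) + \left(9 + 366\right) = \left(\frac{1}{286} \left(-209\right) + 48\right) + 375 = \left(- \frac{19}{26} + 48\right) + 375 = \frac{1229}{26} + 375 = \frac{10979}{26}$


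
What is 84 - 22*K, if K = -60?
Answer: 1404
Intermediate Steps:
84 - 22*K = 84 - 22*(-60) = 84 + 1320 = 1404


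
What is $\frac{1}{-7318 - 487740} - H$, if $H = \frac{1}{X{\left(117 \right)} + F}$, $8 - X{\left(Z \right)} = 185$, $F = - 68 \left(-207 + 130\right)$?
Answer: $- \frac{500117}{2504498422} \approx -0.00019969$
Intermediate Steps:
$F = 5236$ ($F = \left(-68\right) \left(-77\right) = 5236$)
$X{\left(Z \right)} = -177$ ($X{\left(Z \right)} = 8 - 185 = -177$)
$H = \frac{1}{5059}$ ($H = \frac{1}{-177 + 5236} = \frac{1}{5059} \approx 0.00019767$)
$\frac{1}{-7318 - 487740} - H = \frac{1}{-7318 - 487740} - \frac{1}{5059} = \frac{1}{-495058} - \frac{1}{5059} = - \frac{1}{495058} - \frac{1}{5059} = - \frac{500117}{2504498422}$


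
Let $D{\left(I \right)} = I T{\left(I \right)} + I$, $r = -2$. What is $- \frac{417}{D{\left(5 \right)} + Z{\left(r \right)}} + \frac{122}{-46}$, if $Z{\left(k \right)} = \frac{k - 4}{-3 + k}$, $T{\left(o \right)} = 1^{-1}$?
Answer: $- \frac{51371}{1288} \approx -39.884$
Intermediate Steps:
$T{\left(o \right)} = 1$
$Z{\left(k \right)} = \frac{-4 + k}{-3 + k}$
$D{\left(I \right)} = 2 I$ ($D{\left(I \right)} = I 1 + I = I + I = 2 I$)
$- \frac{417}{D{\left(5 \right)} + Z{\left(r \right)}} + \frac{122}{-46} = - \frac{417}{2 \cdot 5 + \frac{-4 - 2}{-3 - 2}} + \frac{122}{-46} = - \frac{417}{10 + \frac{1}{-5} \left(-6\right)} + 122 \left(- \frac{1}{46}\right) = - \frac{417}{10 - - \frac{6}{5}} - \frac{61}{23} = - \frac{417}{10 + \frac{6}{5}} - \frac{61}{23} = - \frac{417}{\frac{56}{5}} - \frac{61}{23} = \left(-417\right) \frac{5}{56} - \frac{61}{23} = - \frac{2085}{56} - \frac{61}{23} = - \frac{51371}{1288}$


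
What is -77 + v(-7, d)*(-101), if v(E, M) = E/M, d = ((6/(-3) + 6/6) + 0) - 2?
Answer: -938/3 ≈ -312.67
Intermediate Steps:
d = -3 (d = ((6*(-⅓) + 6*(⅙)) + 0) - 2 = ((-2 + 1) + 0) - 2 = (-1 + 0) - 2 = -1 - 2 = -3)
-77 + v(-7, d)*(-101) = -77 - 7/(-3)*(-101) = -77 - 7*(-⅓)*(-101) = -77 + (7/3)*(-101) = -77 - 707/3 = -938/3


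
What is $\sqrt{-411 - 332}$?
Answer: $i \sqrt{743} \approx 27.258 i$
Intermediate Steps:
$\sqrt{-411 - 332} = \sqrt{-743} = i \sqrt{743}$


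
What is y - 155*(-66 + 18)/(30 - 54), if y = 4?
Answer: -306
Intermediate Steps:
y - 155*(-66 + 18)/(30 - 54) = 4 - 155*(-66 + 18)/(30 - 54) = 4 - (-7440)/(-24) = 4 - (-7440)*(-1)/24 = 4 - 155*2 = 4 - 310 = -306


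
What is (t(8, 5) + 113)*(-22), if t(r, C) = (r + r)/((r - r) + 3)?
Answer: -7810/3 ≈ -2603.3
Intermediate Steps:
t(r, C) = 2*r/3 (t(r, C) = (2*r)/(0 + 3) = (2*r)/3 = (2*r)*(⅓) = 2*r/3)
(t(8, 5) + 113)*(-22) = ((⅔)*8 + 113)*(-22) = (16/3 + 113)*(-22) = (355/3)*(-22) = -7810/3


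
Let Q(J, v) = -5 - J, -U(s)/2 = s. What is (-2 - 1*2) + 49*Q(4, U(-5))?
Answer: -445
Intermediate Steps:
U(s) = -2*s
(-2 - 1*2) + 49*Q(4, U(-5)) = (-2 - 1*2) + 49*(-5 - 1*4) = (-2 - 2) + 49*(-5 - 4) = -4 + 49*(-9) = -4 - 441 = -445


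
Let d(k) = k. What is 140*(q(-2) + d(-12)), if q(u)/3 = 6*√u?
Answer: -1680 + 2520*I*√2 ≈ -1680.0 + 3563.8*I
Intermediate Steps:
q(u) = 18*√u (q(u) = 3*(6*√u) = 18*√u)
140*(q(-2) + d(-12)) = 140*(18*√(-2) - 12) = 140*(18*(I*√2) - 12) = 140*(18*I*√2 - 12) = 140*(-12 + 18*I*√2) = -1680 + 2520*I*√2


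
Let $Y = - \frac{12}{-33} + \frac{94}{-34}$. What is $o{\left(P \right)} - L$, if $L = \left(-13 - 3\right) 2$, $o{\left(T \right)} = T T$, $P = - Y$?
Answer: $\frac{1320609}{34969} \approx 37.765$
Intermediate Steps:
$Y = - \frac{449}{187}$ ($Y = \left(-12\right) \left(- \frac{1}{33}\right) + 94 \left(- \frac{1}{34}\right) = \frac{4}{11} - \frac{47}{17} = - \frac{449}{187} \approx -2.4011$)
$P = \frac{449}{187}$ ($P = \left(-1\right) \left(- \frac{449}{187}\right) = \frac{449}{187} \approx 2.4011$)
$o{\left(T \right)} = T^{2}$
$L = -32$ ($L = \left(-16\right) 2 = -32$)
$o{\left(P \right)} - L = \left(\frac{449}{187}\right)^{2} - -32 = \frac{201601}{34969} + 32 = \frac{1320609}{34969}$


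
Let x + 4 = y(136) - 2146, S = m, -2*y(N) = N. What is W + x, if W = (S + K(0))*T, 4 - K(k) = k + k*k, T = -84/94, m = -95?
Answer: -100424/47 ≈ -2136.7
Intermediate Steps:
y(N) = -N/2
S = -95
T = -42/47 (T = -84*1/94 = -42/47 ≈ -0.89362)
x = -2218 (x = -4 + (-½*136 - 2146) = -4 + (-68 - 2146) = -4 - 2214 = -2218)
K(k) = 4 - k - k² (K(k) = 4 - (k + k*k) = 4 - (k + k²) = 4 + (-k - k²) = 4 - k - k²)
W = 3822/47 (W = (-95 + (4 - 1*0 - 1*0²))*(-42/47) = (-95 + (4 + 0 - 1*0))*(-42/47) = (-95 + (4 + 0 + 0))*(-42/47) = (-95 + 4)*(-42/47) = -91*(-42/47) = 3822/47 ≈ 81.319)
W + x = 3822/47 - 2218 = -100424/47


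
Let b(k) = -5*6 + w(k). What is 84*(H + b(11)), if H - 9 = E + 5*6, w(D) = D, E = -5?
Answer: 1260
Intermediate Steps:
b(k) = -30 + k (b(k) = -5*6 + k = -30 + k)
H = 34 (H = 9 + (-5 + 5*6) = 9 + (-5 + 30) = 9 + 25 = 34)
84*(H + b(11)) = 84*(34 + (-30 + 11)) = 84*(34 - 19) = 84*15 = 1260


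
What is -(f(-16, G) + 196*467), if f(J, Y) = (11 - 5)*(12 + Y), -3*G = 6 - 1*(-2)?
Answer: -91588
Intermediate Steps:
G = -8/3 (G = -(6 - 1*(-2))/3 = -(6 + 2)/3 = -⅓*8 = -8/3 ≈ -2.6667)
f(J, Y) = 72 + 6*Y (f(J, Y) = 6*(12 + Y) = 72 + 6*Y)
-(f(-16, G) + 196*467) = -((72 + 6*(-8/3)) + 196*467) = -((72 - 16) + 91532) = -(56 + 91532) = -1*91588 = -91588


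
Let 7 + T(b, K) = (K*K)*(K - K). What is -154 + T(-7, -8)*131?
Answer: -1071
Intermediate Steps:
T(b, K) = -7 (T(b, K) = -7 + (K*K)*(K - K) = -7 + K**2*0 = -7 + 0 = -7)
-154 + T(-7, -8)*131 = -154 - 7*131 = -154 - 917 = -1071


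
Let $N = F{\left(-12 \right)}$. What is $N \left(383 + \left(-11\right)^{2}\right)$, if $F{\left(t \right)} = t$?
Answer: $-6048$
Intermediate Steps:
$N = -12$
$N \left(383 + \left(-11\right)^{2}\right) = - 12 \left(383 + \left(-11\right)^{2}\right) = - 12 \left(383 + 121\right) = \left(-12\right) 504 = -6048$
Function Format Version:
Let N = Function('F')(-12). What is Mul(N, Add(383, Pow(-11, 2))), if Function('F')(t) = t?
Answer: -6048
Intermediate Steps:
N = -12
Mul(N, Add(383, Pow(-11, 2))) = Mul(-12, Add(383, Pow(-11, 2))) = Mul(-12, Add(383, 121)) = Mul(-12, 504) = -6048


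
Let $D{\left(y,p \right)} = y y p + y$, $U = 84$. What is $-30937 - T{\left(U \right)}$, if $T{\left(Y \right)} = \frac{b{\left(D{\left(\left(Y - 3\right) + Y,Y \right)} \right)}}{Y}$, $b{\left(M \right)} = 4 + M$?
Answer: $- \frac{4885777}{84} \approx -58164.0$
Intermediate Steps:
$D{\left(y,p \right)} = y + p y^{2}$ ($D{\left(y,p \right)} = y^{2} p + y = p y^{2} + y = y + p y^{2}$)
$T{\left(Y \right)} = \frac{4 + \left(1 + Y \left(-3 + 2 Y\right)\right) \left(-3 + 2 Y\right)}{Y}$ ($T{\left(Y \right)} = \frac{4 + \left(\left(Y - 3\right) + Y\right) \left(1 + Y \left(\left(Y - 3\right) + Y\right)\right)}{Y} = \frac{4 + \left(\left(-3 + Y\right) + Y\right) \left(1 + Y \left(\left(-3 + Y\right) + Y\right)\right)}{Y} = \frac{4 + \left(-3 + 2 Y\right) \left(1 + Y \left(-3 + 2 Y\right)\right)}{Y} = \frac{4 + \left(1 + Y \left(-3 + 2 Y\right)\right) \left(-3 + 2 Y\right)}{Y}$)
$-30937 - T{\left(U \right)} = -30937 - \left(11 + \frac{1}{84} - 1008 + 4 \cdot 84^{2}\right) = -30937 - \left(11 + \frac{1}{84} - 1008 + 4 \cdot 7056\right) = -30937 - \left(11 + \frac{1}{84} - 1008 + 28224\right) = -30937 - \frac{2287069}{84} = - \frac{4885777}{84}$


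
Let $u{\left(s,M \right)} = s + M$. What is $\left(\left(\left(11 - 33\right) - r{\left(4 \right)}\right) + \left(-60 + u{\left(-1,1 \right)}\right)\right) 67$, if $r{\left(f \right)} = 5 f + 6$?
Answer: $-7236$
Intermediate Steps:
$r{\left(f \right)} = 6 + 5 f$
$u{\left(s,M \right)} = M + s$
$\left(\left(\left(11 - 33\right) - r{\left(4 \right)}\right) + \left(-60 + u{\left(-1,1 \right)}\right)\right) 67 = \left(\left(\left(11 - 33\right) - \left(6 + 5 \cdot 4\right)\right) + \left(-60 + \left(1 - 1\right)\right)\right) 67 = \left(\left(\left(11 - 33\right) - \left(6 + 20\right)\right) + \left(-60 + 0\right)\right) 67 = \left(\left(-22 - 26\right) - 60\right) 67 = \left(-48 - 60\right) 67 = \left(-108\right) 67 = -7236$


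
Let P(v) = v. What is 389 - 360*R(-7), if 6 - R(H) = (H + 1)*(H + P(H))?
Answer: 28469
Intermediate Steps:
R(H) = 6 - 2*H*(1 + H) (R(H) = 6 - (H + 1)*(H + H) = 6 - (1 + H)*2*H = 6 - 2*H*(1 + H))
389 - 360*R(-7) = 389 - 360*(6 - 2*(-7) - 2*(-7)²) = 389 - 360*(6 + 14 - 2*49) = 389 - 360*(6 + 14 - 98) = 389 - 360*(-78) = 389 + 28080 = 28469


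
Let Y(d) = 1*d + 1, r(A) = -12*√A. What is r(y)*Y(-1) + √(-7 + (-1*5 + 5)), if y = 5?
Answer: I*√7 ≈ 2.6458*I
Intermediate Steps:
Y(d) = 1 + d (Y(d) = d + 1 = 1 + d)
r(y)*Y(-1) + √(-7 + (-1*5 + 5)) = (-12*√5)*(1 - 1) + √(-7 + (-1*5 + 5)) = -12*√5*0 + √(-7 + (-5 + 5)) = 0 + √(-7 + 0) = 0 + √(-7) = 0 + I*√7 = I*√7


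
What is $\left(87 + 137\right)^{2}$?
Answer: $50176$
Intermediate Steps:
$\left(87 + 137\right)^{2} = 224^{2} = 50176$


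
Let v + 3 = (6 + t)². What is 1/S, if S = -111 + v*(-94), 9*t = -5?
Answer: -81/211843 ≈ -0.00038236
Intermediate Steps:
t = -5/9 (t = (⅑)*(-5) = -5/9 ≈ -0.55556)
v = 2158/81 (v = -3 + (6 - 5/9)² = -3 + (49/9)² = -3 + 2401/81 = 2158/81 ≈ 26.642)
S = -211843/81 (S = -111 + (2158/81)*(-94) = -111 - 202852/81 = -211843/81 ≈ -2615.3)
1/S = 1/(-211843/81) = -81/211843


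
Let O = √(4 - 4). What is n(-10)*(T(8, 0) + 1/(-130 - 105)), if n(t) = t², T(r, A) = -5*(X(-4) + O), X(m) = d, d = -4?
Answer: 93980/47 ≈ 1999.6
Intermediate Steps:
O = 0 (O = √0 = 0)
X(m) = -4
T(r, A) = 20 (T(r, A) = -5*(-4 + 0) = -5*(-4) = 20)
n(-10)*(T(8, 0) + 1/(-130 - 105)) = (-10)²*(20 + 1/(-130 - 105)) = 100*(20 + 1/(-235)) = 100*(20 - 1/235) = 100*(4699/235) = 93980/47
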